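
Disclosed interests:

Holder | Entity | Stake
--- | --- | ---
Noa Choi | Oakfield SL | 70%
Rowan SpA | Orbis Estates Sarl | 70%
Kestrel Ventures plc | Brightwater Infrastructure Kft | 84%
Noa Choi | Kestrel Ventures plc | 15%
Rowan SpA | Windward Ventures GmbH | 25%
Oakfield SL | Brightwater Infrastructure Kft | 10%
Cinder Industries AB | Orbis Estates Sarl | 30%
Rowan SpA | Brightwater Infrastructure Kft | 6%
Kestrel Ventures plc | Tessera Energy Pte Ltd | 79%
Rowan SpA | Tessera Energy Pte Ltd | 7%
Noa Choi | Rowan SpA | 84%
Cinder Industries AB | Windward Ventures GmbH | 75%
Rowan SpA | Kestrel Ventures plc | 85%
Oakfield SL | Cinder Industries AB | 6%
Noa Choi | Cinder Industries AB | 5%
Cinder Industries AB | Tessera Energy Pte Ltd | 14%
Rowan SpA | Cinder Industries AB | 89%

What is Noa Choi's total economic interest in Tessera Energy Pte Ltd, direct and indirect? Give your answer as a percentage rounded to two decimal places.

Noa reaches Tessera along 6 paths.
Via Rowan: 84% × 7% = 5.88%.
Via Kestrel: 15% × 79% = 11.85%.
Via Rowan → Kestrel: 84% × 85% × 79% = 56.406%.
Via Oakfield → Cinder: 70% × 6% × 14% = 0.588%.
Via Rowan → Cinder: 84% × 89% × 14% = 10.4664%.
Via Cinder: 5% × 14% = 0.7%.
Total: 5.88% + 11.85% + 56.406% + 0.588% + 10.4664% + 0.7% = 85.8904%.
Rounded: 85.89%.

85.89%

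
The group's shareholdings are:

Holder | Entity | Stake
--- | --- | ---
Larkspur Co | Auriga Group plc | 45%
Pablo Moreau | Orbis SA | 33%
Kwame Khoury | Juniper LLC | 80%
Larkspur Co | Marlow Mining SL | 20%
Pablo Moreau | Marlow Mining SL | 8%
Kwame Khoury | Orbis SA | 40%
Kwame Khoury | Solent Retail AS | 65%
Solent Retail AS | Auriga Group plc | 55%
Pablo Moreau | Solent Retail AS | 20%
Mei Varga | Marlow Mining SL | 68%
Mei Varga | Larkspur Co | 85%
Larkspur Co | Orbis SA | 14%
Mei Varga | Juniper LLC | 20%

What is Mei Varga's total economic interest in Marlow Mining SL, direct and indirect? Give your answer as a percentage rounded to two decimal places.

85.00%

Mei reaches Marlow along 2 paths.
Direct stake: 68% = 68%.
Via Larkspur: 85% × 20% = 17%.
Total: 68% + 17% = 85%.
Rounded: 85.00%.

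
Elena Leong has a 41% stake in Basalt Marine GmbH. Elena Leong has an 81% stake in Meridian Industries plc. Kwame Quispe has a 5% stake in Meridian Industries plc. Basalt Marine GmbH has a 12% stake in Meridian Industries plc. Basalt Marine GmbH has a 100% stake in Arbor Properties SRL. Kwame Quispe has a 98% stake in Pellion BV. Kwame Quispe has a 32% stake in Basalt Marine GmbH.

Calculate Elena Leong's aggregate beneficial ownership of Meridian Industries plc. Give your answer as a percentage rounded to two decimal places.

Elena reaches Meridian along 2 paths.
Direct stake: 81% = 81%.
Via Basalt: 41% × 12% = 4.92%.
Total: 81% + 4.92% = 85.92%.

85.92%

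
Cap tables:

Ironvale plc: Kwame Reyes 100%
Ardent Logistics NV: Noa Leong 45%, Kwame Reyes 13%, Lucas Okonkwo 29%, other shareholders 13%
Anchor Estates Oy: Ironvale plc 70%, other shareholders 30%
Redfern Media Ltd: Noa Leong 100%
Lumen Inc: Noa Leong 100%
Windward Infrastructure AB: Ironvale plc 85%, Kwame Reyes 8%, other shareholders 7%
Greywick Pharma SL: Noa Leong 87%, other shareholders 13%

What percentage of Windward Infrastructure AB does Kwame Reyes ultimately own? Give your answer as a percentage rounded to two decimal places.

93.00%

Kwame reaches Windward along 2 paths.
Via Ironvale: 100% × 85% = 85%.
Direct stake: 8% = 8%.
Total: 85% + 8% = 93%.
Rounded: 93.00%.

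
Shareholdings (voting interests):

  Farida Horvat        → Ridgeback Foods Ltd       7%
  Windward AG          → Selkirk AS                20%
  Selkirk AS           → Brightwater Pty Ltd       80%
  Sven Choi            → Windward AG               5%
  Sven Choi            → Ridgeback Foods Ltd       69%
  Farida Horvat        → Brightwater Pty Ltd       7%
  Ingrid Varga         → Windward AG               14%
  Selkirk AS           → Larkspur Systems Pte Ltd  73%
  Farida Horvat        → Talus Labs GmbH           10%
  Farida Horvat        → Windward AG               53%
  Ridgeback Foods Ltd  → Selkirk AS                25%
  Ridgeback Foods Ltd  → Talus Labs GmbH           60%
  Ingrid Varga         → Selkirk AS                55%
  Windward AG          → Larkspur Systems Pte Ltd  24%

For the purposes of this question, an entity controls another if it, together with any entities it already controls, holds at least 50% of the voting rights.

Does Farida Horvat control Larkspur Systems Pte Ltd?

Farida holds 53% of Windward, so Farida controls Windward.
In Larkspur, Farida's side holds only 24%, not ≥ 50%.
So Farida does not control Larkspur.

No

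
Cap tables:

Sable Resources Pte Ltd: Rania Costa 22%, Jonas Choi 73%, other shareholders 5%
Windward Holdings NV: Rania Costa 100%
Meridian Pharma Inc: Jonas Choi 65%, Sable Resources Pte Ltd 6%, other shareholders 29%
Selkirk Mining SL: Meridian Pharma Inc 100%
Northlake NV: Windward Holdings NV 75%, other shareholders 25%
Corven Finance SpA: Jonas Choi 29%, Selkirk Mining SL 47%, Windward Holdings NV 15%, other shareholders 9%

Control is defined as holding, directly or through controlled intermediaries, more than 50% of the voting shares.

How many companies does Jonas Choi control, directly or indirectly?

Jonas holds 73% of Sable, so Jonas controls Sable.
Jonas and Sable together hold 65% + 6% = 71% of Meridian, so Jonas controls Meridian.
Meridian holds 100% of Selkirk, so Jonas controls Selkirk.
Jonas and Selkirk together hold 29% + 47% = 76% of Corven, so Jonas controls Corven.
No other company's threshold is met.
Jonas controls 4 companies.

4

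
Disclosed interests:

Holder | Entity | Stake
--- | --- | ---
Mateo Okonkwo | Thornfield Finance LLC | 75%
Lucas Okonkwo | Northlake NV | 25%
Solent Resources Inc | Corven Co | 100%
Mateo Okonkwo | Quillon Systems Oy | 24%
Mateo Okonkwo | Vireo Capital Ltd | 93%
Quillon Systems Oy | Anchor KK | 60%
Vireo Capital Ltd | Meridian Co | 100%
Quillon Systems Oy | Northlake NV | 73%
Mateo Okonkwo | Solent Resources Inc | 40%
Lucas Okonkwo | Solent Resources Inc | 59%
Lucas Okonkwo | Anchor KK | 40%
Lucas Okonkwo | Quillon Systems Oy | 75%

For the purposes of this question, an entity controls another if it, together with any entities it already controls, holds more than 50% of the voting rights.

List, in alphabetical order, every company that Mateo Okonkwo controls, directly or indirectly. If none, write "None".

Meridian Co, Thornfield Finance LLC, Vireo Capital Ltd

Mateo holds 93% of Vireo, so Mateo controls Vireo.
Mateo holds 75% of Thornfield, so Mateo controls Thornfield.
Vireo holds 100% of Meridian, so Mateo controls Meridian.
No other company's threshold is met.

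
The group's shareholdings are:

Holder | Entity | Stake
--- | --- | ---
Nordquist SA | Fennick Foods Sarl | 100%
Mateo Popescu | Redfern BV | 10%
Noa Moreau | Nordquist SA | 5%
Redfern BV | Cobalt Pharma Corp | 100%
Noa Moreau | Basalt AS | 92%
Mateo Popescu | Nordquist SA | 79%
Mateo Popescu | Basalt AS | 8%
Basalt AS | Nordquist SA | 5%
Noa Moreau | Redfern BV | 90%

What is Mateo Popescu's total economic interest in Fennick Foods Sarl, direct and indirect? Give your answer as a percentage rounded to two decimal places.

Mateo reaches Fennick along 2 paths.
Via Nordquist: 79% × 100% = 79%.
Via Basalt → Nordquist: 8% × 5% × 100% = 0.4%.
Total: 79% + 0.4% = 79.4%.
Rounded: 79.40%.

79.40%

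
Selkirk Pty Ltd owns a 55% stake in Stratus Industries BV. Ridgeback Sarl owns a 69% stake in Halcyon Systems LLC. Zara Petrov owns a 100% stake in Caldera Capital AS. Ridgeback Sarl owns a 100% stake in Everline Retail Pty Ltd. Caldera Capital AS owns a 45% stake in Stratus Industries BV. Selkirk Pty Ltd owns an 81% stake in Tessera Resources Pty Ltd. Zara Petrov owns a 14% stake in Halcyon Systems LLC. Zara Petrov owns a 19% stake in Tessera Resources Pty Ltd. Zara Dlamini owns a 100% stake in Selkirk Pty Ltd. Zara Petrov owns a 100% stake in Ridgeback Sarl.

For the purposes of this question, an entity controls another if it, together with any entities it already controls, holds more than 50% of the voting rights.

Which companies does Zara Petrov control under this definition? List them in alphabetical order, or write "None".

Zara Petrov holds 100% of Ridgeback, so Zara Petrov controls Ridgeback.
Zara Petrov holds 100% of Caldera, so Zara Petrov controls Caldera.
Ridgeback and Zara Petrov together hold 69% + 14% = 83% of Halcyon, so Zara Petrov controls Halcyon.
Ridgeback holds 100% of Everline, so Zara Petrov controls Everline.
No other company's threshold is met.

Caldera Capital AS, Everline Retail Pty Ltd, Halcyon Systems LLC, Ridgeback Sarl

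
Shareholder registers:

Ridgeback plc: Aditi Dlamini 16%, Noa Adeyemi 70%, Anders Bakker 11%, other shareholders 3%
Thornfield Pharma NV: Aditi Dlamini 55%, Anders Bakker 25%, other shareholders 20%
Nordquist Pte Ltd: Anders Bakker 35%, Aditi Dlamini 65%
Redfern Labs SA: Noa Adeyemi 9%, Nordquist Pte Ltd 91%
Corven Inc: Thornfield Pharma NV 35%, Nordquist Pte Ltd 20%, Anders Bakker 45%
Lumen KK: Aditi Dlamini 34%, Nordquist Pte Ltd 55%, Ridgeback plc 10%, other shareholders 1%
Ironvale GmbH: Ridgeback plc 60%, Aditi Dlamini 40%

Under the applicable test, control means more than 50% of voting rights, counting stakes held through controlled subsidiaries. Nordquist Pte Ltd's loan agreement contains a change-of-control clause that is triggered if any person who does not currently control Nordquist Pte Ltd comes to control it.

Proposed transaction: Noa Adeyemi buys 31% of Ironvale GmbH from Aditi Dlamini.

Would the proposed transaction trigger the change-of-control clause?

No

The purchase adds only to Noa's holdings (Aditi's stake shrinks), so Noa is the only person who could newly come to control Nordquist.
Noa holds 70% of Ridgeback, so Noa controls Ridgeback.
Ridgeback holds 60% of Ironvale, so Noa controls Ironvale.
Neither Noa nor any entity Noa controls holds any voting interest in Nordquist.
So before the transaction, Noa does not control Nordquist.
After the purchase, Noa holds 31% of Ironvale directly, and Aditi's stake falls to 9%.
Ridgeback and Noa together hold 60% + 31% = 91% of Ironvale, so Noa controls Ironvale.
After the transaction, neither Noa nor any entity Noa controls holds a voting interest in Nordquist, so Noa still does not control it.
No new person acquires control, so the clause is not triggered.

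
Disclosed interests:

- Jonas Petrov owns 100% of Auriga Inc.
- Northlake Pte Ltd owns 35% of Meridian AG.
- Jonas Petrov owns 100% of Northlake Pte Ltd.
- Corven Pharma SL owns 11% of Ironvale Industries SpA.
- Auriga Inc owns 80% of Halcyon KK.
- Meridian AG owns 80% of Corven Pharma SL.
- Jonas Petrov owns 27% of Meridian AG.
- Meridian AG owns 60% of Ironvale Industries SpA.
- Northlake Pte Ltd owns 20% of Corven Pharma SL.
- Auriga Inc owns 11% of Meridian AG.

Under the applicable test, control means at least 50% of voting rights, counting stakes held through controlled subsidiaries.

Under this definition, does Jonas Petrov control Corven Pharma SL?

Jonas holds 100% of Northlake, so Jonas controls Northlake.
Jonas holds 100% of Auriga, so Jonas controls Auriga.
Jonas and Auriga and Northlake together hold 27% + 11% + 35% = 73% of Meridian, so Jonas controls Meridian.
Meridian and Northlake together hold 80% + 20% = 100% of Corven, so Jonas controls Corven.

Yes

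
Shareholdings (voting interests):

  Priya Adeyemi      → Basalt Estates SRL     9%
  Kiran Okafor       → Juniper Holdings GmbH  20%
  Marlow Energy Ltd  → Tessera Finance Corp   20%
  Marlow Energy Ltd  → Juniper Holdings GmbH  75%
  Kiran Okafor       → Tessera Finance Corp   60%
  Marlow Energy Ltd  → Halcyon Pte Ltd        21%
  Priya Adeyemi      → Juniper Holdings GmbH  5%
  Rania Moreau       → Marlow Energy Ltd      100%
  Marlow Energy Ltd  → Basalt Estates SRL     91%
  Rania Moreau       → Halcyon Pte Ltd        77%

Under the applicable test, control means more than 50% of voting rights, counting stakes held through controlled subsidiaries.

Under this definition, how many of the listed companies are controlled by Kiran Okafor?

1

Kiran holds 60% of Tessera, so Kiran controls Tessera.
No other company's threshold is met.
Kiran controls 1 company.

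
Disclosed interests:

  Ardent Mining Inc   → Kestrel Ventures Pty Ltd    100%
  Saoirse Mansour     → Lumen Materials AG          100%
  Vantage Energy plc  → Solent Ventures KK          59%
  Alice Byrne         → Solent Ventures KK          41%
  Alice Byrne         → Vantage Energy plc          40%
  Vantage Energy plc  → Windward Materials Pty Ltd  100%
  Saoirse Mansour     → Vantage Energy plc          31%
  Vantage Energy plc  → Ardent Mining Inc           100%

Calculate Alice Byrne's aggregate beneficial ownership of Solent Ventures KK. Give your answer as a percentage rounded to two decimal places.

Alice reaches Solent along 2 paths.
Direct stake: 41% = 41%.
Via Vantage: 40% × 59% = 23.6%.
Total: 41% + 23.6% = 64.6%.
Rounded: 64.60%.

64.60%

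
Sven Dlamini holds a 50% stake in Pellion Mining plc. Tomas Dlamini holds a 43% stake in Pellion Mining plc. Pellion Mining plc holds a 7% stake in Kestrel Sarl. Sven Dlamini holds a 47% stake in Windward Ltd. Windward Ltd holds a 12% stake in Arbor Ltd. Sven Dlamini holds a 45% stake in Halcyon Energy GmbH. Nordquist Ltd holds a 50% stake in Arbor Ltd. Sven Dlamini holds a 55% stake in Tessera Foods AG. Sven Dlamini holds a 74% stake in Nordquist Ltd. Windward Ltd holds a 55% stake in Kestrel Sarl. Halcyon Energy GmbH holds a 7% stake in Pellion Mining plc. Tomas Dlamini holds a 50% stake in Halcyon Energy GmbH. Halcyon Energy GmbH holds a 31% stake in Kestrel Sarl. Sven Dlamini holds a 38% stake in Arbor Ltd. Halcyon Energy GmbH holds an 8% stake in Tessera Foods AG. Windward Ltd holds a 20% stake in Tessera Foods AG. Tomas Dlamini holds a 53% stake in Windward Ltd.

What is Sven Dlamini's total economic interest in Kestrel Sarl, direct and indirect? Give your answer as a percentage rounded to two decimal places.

Sven reaches Kestrel along 4 paths.
Via Pellion: 50% × 7% = 3.5%.
Via Halcyon → Pellion: 45% × 7% × 7% = 0.2205%.
Via Windward: 47% × 55% = 25.85%.
Via Halcyon: 45% × 31% = 13.95%.
Total: 3.5% + 0.2205% + 25.85% + 13.95% = 43.5205%.
Rounded: 43.52%.

43.52%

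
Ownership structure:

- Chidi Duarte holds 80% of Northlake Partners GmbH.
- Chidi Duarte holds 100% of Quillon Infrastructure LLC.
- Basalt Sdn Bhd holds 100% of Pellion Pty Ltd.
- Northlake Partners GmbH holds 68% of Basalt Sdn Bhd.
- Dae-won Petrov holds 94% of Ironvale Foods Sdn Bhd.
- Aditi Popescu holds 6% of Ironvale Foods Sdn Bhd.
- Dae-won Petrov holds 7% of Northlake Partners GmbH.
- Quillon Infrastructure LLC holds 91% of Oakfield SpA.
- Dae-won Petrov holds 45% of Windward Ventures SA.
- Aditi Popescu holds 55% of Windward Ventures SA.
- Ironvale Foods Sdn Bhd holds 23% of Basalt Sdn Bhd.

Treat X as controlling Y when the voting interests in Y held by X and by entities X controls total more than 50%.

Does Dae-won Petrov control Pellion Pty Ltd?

Dae-won holds 94% of Ironvale, so Dae-won controls Ironvale.
Neither Dae-won nor any entity Dae-won controls holds any voting interest in Pellion.
So Dae-won does not control Pellion.

No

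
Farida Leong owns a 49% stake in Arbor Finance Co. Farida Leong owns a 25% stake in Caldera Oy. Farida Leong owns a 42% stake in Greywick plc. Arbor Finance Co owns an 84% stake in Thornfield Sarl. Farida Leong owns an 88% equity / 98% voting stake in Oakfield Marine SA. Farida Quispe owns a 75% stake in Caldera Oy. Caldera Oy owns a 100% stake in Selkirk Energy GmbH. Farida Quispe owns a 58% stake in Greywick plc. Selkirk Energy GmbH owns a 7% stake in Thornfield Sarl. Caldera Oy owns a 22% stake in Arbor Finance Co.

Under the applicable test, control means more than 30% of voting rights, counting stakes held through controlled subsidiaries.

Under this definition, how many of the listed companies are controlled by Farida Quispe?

3

Farida Quispe holds 75% of Caldera, so Farida Quispe controls Caldera.
Caldera holds 100% of Selkirk, so Farida Quispe controls Selkirk.
Farida Quispe holds 58% of Greywick, so Farida Quispe controls Greywick.
No other company's threshold is met.
Farida Quispe controls 3 companies.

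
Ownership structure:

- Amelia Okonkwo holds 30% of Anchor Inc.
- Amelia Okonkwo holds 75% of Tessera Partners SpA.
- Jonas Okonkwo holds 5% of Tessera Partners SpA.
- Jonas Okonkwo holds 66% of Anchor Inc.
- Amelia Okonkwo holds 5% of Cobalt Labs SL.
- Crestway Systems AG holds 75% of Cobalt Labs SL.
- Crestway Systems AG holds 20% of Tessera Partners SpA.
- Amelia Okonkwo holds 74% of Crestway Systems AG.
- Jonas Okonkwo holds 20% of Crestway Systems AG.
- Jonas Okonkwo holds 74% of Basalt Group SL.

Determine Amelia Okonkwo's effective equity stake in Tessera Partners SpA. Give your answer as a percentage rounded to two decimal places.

89.80%

Amelia reaches Tessera along 2 paths.
Direct stake: 75% = 75%.
Via Crestway: 74% × 20% = 14.8%.
Total: 75% + 14.8% = 89.8%.
Rounded: 89.80%.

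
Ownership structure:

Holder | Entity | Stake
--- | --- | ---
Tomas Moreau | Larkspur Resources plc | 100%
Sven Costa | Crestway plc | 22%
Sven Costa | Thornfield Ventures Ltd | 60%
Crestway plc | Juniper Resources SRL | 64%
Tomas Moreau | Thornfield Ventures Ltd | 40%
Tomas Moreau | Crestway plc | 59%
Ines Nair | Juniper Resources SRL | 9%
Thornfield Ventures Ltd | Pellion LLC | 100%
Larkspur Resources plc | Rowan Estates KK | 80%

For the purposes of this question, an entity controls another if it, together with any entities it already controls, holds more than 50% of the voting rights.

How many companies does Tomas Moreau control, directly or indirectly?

Tomas holds 59% of Crestway, so Tomas controls Crestway.
Tomas holds 100% of Larkspur, so Tomas controls Larkspur.
Crestway holds 64% of Juniper, so Tomas controls Juniper.
Larkspur holds 80% of Rowan, so Tomas controls Rowan.
No other company's threshold is met.
Tomas controls 4 companies.

4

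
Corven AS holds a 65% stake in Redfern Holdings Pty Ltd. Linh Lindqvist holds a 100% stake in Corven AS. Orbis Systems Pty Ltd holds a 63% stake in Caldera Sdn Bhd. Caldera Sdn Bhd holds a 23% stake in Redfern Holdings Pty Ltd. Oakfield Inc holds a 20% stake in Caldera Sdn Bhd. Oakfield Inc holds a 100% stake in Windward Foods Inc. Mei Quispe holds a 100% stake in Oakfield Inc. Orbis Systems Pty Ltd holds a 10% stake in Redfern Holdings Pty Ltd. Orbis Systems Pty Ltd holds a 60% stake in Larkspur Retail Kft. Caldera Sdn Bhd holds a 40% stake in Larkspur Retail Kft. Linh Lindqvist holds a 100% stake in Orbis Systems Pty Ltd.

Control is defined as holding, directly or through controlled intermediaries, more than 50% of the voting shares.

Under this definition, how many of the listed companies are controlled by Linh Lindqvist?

Linh holds 100% of Orbis, so Linh controls Orbis.
Linh holds 100% of Corven, so Linh controls Corven.
Orbis holds 63% of Caldera, so Linh controls Caldera.
Orbis and Caldera together hold 60% + 40% = 100% of Larkspur, so Linh controls Larkspur.
Corven and Orbis and Caldera together hold 65% + 10% + 23% = 98% of Redfern, so Linh controls Redfern.
No other company's threshold is met.
Linh controls 5 companies.

5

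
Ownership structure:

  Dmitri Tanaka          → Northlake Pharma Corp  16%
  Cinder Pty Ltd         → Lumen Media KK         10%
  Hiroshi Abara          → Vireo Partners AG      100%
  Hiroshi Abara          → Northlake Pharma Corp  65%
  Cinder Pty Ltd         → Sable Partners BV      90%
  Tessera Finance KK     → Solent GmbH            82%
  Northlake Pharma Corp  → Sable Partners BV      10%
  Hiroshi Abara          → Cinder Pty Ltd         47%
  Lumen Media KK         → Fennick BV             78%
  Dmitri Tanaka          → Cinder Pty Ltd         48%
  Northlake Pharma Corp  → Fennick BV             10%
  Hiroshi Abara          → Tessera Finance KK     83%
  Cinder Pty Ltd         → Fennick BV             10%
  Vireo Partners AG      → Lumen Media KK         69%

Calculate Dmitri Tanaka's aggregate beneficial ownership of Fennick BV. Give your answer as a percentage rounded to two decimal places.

Dmitri reaches Fennick along 3 paths.
Via Cinder: 48% × 10% = 4.8%.
Via Cinder → Lumen: 48% × 10% × 78% = 3.744%.
Via Northlake: 16% × 10% = 1.6%.
Total: 4.8% + 3.744% + 1.6% = 10.144%.
Rounded: 10.14%.

10.14%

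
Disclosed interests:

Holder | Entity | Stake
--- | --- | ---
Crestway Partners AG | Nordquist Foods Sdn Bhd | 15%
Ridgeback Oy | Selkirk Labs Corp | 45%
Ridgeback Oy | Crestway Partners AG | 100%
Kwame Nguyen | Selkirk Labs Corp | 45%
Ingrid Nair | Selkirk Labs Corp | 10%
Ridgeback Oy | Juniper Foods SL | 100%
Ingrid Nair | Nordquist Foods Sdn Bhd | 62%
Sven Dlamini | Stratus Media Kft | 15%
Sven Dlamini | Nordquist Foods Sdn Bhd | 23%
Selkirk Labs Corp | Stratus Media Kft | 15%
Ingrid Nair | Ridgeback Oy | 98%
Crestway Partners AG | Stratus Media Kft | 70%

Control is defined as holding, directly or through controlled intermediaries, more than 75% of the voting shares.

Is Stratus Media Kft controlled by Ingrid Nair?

Ingrid holds 98% of Ridgeback, so Ingrid controls Ridgeback.
Ridgeback holds 100% of Crestway, so Ingrid controls Crestway.
Crestway and Ingrid together hold 15% + 62% = 77% of Nordquist, so Ingrid controls Nordquist.
Ridgeback holds 100% of Juniper, so Ingrid controls Juniper.
In Stratus, Ingrid's side holds only 70%, not > 75%.
So Ingrid does not control Stratus.

No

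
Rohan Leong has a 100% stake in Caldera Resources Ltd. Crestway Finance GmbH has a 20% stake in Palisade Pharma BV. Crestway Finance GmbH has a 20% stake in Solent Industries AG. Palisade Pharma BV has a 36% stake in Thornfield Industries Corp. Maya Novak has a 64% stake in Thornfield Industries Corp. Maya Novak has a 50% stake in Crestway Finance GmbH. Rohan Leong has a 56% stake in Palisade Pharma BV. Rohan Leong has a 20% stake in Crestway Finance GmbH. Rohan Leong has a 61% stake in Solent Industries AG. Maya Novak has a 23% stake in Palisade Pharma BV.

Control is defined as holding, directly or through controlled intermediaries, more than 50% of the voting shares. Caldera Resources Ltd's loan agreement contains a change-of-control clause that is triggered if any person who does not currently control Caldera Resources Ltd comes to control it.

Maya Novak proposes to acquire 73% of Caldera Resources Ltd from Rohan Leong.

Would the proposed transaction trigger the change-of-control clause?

The purchase adds only to Maya's holdings (Rohan's stake shrinks), so Maya is the only person who could newly come to control Caldera.
Maya holds 64% of Thornfield, so Maya controls Thornfield.
Neither Maya nor any entity Maya controls holds any voting interest in Caldera.
So before the transaction, Maya does not control Caldera.
After the purchase, Maya holds 73% of Caldera directly, and Rohan's stake falls to 27%.
Maya holds 73% of Caldera, so Maya controls Caldera.
Maya did not control Caldera before and does after, so the clause is triggered.

Yes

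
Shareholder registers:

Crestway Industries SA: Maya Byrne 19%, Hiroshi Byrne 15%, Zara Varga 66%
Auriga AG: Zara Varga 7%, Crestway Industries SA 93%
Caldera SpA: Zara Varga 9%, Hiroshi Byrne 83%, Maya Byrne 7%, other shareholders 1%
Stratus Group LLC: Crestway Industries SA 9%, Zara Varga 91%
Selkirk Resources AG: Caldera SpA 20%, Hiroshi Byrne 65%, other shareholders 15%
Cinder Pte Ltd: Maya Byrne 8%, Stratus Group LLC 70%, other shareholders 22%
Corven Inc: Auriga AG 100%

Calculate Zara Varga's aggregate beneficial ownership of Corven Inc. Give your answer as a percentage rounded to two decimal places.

68.38%

Zara reaches Corven along 2 paths.
Via Auriga: 7% × 100% = 7%.
Via Crestway → Auriga: 66% × 93% × 100% = 61.38%.
Total: 7% + 61.38% = 68.38%.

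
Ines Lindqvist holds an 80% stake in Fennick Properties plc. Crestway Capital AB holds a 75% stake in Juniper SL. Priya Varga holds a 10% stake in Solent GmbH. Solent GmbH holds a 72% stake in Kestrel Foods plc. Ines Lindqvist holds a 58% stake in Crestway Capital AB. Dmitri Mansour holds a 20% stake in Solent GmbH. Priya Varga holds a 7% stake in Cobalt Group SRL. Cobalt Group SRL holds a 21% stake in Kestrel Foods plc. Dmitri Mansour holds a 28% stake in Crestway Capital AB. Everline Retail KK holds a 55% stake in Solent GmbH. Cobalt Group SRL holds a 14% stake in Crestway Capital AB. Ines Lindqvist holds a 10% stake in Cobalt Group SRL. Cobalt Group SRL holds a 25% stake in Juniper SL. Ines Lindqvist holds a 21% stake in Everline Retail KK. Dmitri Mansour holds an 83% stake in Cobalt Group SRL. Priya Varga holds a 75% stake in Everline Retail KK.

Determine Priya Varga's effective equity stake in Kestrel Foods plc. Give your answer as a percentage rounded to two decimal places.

38.37%

Priya reaches Kestrel along 3 paths.
Via Everline → Solent: 75% × 55% × 72% = 29.7%.
Via Solent: 10% × 72% = 7.2%.
Via Cobalt: 7% × 21% = 1.47%.
Total: 29.7% + 7.2% + 1.47% = 38.37%.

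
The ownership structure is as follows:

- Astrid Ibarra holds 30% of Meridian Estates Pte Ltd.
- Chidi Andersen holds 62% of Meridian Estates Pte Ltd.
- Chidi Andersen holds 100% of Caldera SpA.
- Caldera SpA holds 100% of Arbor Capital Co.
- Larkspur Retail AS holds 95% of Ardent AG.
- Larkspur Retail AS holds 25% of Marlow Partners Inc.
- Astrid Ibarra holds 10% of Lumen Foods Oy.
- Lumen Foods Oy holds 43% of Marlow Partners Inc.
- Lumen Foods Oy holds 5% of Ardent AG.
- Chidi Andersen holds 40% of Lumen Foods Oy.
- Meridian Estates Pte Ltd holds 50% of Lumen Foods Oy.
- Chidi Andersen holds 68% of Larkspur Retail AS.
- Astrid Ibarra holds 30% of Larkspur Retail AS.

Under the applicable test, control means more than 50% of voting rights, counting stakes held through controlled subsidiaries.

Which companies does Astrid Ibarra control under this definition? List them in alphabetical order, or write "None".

Astrid's largest direct stake is 30% in Larkspur, which does not meet the threshold.

None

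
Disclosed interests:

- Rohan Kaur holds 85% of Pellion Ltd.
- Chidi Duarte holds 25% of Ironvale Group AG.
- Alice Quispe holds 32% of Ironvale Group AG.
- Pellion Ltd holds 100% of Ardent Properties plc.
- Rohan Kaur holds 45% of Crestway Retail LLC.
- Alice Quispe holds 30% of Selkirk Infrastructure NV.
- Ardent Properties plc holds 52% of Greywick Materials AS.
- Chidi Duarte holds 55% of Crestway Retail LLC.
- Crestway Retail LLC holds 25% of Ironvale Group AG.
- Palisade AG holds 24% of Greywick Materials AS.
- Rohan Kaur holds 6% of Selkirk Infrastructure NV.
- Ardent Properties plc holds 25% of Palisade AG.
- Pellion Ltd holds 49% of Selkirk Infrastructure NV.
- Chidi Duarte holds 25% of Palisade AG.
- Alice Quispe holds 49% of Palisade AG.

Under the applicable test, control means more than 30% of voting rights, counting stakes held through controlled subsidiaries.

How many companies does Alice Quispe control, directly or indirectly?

Alice holds 32% of Ironvale, so Alice controls Ironvale.
Alice holds 49% of Palisade, so Alice controls Palisade.
No other company's threshold is met.
Alice controls 2 companies.

2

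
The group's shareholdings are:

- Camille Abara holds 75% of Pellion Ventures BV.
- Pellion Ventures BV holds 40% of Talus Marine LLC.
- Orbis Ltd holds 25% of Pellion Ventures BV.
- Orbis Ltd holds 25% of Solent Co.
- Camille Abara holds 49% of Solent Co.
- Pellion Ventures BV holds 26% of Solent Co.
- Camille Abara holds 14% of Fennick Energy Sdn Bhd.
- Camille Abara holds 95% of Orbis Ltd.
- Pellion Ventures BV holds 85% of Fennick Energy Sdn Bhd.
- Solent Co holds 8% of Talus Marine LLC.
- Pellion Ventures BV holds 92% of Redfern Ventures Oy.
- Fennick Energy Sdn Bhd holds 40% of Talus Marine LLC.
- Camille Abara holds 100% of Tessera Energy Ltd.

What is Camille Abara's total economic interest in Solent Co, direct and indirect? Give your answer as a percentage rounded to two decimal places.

98.43%

Camille reaches Solent along 4 paths.
Via Orbis: 95% × 25% = 23.75%.
Direct stake: 49% = 49%.
Via Pellion: 75% × 26% = 19.5%.
Via Orbis → Pellion: 95% × 25% × 26% = 6.175%.
Total: 23.75% + 49% + 19.5% + 6.175% = 98.425%.
Rounded: 98.43%.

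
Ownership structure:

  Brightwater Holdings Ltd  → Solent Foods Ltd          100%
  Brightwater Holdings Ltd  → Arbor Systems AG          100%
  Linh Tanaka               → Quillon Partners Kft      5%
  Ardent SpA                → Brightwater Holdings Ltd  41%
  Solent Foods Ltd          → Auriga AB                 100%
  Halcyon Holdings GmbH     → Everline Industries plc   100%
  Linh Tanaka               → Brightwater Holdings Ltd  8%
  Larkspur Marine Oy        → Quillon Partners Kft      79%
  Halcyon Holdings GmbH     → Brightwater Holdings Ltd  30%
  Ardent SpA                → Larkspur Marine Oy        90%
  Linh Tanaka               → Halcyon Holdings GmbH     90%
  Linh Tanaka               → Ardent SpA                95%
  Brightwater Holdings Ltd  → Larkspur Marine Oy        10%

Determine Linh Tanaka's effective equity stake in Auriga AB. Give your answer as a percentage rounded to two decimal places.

73.95%

Linh reaches Auriga along 3 paths.
Via Ardent → Brightwater → Solent: 95% × 41% × 100% × 100% = 38.95%.
Via Halcyon → Brightwater → Solent: 90% × 30% × 100% × 100% = 27%.
Via Brightwater → Solent: 8% × 100% × 100% = 8%.
Total: 38.95% + 27% + 8% = 73.95%.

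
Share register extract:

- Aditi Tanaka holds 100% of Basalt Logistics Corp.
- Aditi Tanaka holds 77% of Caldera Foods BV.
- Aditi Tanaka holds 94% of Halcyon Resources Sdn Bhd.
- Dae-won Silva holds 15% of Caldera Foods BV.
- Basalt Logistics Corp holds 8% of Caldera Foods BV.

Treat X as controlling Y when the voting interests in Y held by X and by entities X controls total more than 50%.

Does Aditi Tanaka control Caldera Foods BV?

Aditi holds 100% of Basalt, so Aditi controls Basalt.
Basalt and Aditi together hold 8% + 77% = 85% of Caldera, so Aditi controls Caldera.

Yes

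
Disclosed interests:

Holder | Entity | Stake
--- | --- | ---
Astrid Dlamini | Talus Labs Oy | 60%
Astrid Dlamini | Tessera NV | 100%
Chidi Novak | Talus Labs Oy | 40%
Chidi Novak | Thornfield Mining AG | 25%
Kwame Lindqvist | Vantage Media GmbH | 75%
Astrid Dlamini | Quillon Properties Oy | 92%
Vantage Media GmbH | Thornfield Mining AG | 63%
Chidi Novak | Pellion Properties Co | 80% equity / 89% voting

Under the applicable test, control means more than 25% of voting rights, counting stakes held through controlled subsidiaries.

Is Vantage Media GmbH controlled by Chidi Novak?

No

Chidi holds 40% of Talus, so Chidi controls Talus.
Chidi holds 89% of Pellion, so Chidi controls Pellion.
Neither Chidi nor any entity Chidi controls holds any voting interest in Vantage.
So Chidi does not control Vantage.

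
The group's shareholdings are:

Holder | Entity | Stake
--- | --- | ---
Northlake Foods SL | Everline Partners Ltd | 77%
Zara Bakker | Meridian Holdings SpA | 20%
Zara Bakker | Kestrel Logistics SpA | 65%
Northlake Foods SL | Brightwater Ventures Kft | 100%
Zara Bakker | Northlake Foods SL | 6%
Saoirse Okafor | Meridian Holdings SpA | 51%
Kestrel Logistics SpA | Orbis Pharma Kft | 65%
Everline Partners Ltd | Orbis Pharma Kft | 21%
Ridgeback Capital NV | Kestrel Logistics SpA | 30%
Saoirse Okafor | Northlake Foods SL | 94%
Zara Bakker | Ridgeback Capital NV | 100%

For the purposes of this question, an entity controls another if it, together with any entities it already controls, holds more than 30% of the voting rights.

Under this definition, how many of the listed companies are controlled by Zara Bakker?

Zara holds 100% of Ridgeback, so Zara controls Ridgeback.
Zara and Ridgeback together hold 65% + 30% = 95% of Kestrel, so Zara controls Kestrel.
Kestrel holds 65% of Orbis, so Zara controls Orbis.
No other company's threshold is met.
Zara controls 3 companies.

3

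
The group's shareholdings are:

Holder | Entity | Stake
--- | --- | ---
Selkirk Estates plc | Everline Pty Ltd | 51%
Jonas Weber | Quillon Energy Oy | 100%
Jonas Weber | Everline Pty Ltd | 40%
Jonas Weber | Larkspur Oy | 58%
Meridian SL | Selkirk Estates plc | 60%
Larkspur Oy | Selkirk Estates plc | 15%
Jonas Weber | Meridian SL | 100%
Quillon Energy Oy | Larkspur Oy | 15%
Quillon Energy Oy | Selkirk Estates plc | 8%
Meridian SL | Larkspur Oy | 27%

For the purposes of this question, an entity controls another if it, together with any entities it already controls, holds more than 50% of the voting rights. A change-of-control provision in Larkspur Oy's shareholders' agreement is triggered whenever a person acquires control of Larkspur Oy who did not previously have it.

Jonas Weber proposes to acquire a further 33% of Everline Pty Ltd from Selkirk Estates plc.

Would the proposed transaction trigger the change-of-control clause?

No

The purchase adds only to Jonas's holdings (Selkirk's stake shrinks), so Jonas is the only person who could newly come to control Larkspur.
Jonas holds 100% of Meridian, so Jonas controls Meridian.
Jonas holds 100% of Quillon, so Jonas controls Quillon.
Quillon and Meridian and Jonas together hold 15% + 27% + 58% = 100% of Larkspur, so Jonas controls Larkspur.
So Jonas already controls Larkspur before the transaction.
After the purchase, Jonas's direct stake in Everline rises to 40% + 33% = 73%, and Selkirk's stake falls to 18%.
Jonas controlled Larkspur already, so this is not a new person acquiring control; every other person's position is unchanged or reduced.
No new person acquires control, so the clause is not triggered.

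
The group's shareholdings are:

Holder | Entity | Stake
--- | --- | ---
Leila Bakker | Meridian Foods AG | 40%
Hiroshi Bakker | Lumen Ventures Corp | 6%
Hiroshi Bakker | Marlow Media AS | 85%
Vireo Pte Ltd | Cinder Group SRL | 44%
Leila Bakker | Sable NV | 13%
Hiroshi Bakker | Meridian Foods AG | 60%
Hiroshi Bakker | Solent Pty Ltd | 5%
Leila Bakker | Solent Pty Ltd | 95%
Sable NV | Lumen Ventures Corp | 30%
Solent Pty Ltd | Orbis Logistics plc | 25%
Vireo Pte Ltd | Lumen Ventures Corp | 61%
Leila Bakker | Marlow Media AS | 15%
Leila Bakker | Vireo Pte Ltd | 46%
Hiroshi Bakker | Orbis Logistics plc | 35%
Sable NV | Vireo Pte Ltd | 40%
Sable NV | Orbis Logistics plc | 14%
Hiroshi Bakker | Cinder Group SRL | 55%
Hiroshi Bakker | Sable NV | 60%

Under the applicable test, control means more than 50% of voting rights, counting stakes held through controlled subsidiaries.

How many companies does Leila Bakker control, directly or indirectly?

Leila holds 95% of Solent, so Leila controls Solent.
No other company's threshold is met.
Leila controls 1 company.

1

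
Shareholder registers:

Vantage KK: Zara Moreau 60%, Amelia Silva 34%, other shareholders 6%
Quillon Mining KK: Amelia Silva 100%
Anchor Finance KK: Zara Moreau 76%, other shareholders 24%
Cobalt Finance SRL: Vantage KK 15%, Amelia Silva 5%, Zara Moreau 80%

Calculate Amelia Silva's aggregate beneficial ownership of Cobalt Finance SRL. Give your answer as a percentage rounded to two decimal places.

10.10%

Amelia reaches Cobalt along 2 paths.
Via Vantage: 34% × 15% = 5.1%.
Direct stake: 5% = 5%.
Total: 5.1% + 5% = 10.1%.
Rounded: 10.10%.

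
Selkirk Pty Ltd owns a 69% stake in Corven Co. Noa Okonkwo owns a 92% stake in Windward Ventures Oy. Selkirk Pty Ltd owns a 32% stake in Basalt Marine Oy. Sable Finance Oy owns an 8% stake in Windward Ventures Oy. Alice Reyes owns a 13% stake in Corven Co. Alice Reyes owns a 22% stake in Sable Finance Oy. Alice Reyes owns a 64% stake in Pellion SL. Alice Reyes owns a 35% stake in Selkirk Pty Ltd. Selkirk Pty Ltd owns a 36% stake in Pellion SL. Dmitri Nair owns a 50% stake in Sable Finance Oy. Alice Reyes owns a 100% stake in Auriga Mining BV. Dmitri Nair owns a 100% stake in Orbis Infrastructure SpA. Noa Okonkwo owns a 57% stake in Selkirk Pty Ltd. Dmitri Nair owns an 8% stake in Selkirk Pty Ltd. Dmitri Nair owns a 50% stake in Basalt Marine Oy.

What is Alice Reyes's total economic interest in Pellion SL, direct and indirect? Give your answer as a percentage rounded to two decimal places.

76.60%

Alice reaches Pellion along 2 paths.
Direct stake: 64% = 64%.
Via Selkirk: 35% × 36% = 12.6%.
Total: 64% + 12.6% = 76.6%.
Rounded: 76.60%.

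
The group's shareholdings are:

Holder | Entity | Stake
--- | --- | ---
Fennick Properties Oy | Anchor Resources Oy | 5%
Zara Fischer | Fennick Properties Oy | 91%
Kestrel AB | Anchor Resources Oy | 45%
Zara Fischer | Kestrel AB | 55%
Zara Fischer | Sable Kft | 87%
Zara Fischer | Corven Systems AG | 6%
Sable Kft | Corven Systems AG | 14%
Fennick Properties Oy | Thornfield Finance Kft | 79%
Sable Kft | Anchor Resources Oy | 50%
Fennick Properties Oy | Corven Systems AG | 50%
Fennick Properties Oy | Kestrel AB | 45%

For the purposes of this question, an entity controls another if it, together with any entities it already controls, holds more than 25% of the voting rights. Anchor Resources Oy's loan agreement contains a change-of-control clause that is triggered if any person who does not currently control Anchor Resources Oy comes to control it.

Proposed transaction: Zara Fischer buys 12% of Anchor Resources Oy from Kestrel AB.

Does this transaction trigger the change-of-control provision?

No

The purchase adds only to Zara's holdings (Kestrel's stake shrinks), so Zara is the only person who could newly come to control Anchor.
Zara holds 91% of Fennick, so Zara controls Fennick.
Fennick and Zara together hold 45% + 55% = 100% of Kestrel, so Zara controls Kestrel.
Zara holds 87% of Sable, so Zara controls Sable.
Kestrel and Sable and Fennick together hold 45% + 50% + 5% = 100% of Anchor, so Zara controls Anchor.
So Zara already controls Anchor before the transaction.
After the purchase, Zara holds 12% of Anchor directly, and Kestrel's stake falls to 33%.
Zara controlled Anchor already, so this is not a new person acquiring control; every other person's position is unchanged or reduced.
No new person acquires control, so the clause is not triggered.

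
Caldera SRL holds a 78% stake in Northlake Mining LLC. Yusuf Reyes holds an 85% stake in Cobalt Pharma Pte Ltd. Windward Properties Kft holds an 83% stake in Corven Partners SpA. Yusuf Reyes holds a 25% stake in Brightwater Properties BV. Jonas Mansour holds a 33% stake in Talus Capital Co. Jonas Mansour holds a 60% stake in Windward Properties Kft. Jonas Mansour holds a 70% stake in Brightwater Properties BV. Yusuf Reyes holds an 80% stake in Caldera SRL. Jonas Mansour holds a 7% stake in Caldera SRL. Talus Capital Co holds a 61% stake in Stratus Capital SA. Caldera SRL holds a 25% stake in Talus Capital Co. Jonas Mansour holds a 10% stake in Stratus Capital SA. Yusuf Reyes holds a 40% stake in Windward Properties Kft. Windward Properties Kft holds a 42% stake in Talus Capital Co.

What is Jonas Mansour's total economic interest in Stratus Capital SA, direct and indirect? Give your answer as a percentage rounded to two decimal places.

Jonas reaches Stratus along 4 paths.
Direct stake: 10% = 10%.
Via Caldera → Talus: 7% × 25% × 61% = 1.0675%.
Via Talus: 33% × 61% = 20.13%.
Via Windward → Talus: 60% × 42% × 61% = 15.372%.
Total: 10% + 1.0675% + 20.13% + 15.372% = 46.5695%.
Rounded: 46.57%.

46.57%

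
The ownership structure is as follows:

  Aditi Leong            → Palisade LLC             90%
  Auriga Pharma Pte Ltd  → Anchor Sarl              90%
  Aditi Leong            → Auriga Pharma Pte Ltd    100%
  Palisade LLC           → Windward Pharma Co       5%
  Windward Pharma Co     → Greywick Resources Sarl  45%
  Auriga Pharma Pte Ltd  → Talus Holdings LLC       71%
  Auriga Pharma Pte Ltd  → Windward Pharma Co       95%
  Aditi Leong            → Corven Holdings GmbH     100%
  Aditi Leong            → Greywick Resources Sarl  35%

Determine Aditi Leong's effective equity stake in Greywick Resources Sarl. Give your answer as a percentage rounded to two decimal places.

79.78%

Aditi reaches Greywick along 3 paths.
Via Palisade → Windward: 90% × 5% × 45% = 2.025%.
Via Auriga → Windward: 100% × 95% × 45% = 42.75%.
Direct stake: 35% = 35%.
Total: 2.025% + 42.75% + 35% = 79.775%.
Rounded: 79.78%.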